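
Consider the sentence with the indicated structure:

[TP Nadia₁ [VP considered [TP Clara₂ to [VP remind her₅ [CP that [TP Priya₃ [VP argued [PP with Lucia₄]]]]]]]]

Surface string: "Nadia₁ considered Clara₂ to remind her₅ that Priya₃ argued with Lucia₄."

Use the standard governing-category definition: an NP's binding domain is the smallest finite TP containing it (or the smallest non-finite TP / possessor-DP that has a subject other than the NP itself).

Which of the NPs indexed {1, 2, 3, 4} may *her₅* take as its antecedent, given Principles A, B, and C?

*her* is a pronoun, so Principle B applies: it must be free in its binding domain.
Binding domain of *her₅*: the embedded TP, whose subject is Clara₂.
*Nadia₁* c-commands the pronoun but from outside its binding domain, and is not c-commanded by it → coindexation permitted.
*Clara₂* c-commands the pronoun within its binding domain → coindexation would violate Principle B.
*Priya₃*: the pronoun c-commands this R-expression → coindexation would violate Principle C on *Priya₃*.
*Lucia₄*: the pronoun c-commands this R-expression → coindexation would violate Principle C on *Lucia₄*.

{1}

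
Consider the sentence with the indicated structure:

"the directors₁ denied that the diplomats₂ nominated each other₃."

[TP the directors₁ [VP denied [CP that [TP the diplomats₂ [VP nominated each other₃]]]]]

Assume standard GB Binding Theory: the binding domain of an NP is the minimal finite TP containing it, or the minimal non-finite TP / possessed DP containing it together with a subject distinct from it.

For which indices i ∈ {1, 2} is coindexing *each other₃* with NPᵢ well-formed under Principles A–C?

*each other* is an anaphor, so Principle A applies: it must be bound in its binding domain.
Binding domain of *each other₃*: the embedded TP, whose subject is the diplomats₂.
*the directors₁* c-commands the anaphor but is outside its binding domain → cannot satisfy Principle A.
*the diplomats₂* c-commands the anaphor within its binding domain → licit binder.

{2}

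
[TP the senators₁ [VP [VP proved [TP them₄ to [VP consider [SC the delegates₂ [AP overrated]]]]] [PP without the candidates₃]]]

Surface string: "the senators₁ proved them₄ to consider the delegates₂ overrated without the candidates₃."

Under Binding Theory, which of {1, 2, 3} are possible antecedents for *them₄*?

{3}

*them* is a pronoun, so Principle B applies: it must be free in its binding domain.
Binding domain of *them₄*: the matrix TP, whose subject is the senators₁.
*the senators₁* c-commands the pronoun within its binding domain → coindexation would violate Principle B.
*the delegates₂*: the pronoun c-commands this R-expression → coindexation would violate Principle C on *the delegates₂*.
*the candidates₃* and the pronoun do not c-command one another → neither Principle B nor Principle C is at stake; coindexation permitted.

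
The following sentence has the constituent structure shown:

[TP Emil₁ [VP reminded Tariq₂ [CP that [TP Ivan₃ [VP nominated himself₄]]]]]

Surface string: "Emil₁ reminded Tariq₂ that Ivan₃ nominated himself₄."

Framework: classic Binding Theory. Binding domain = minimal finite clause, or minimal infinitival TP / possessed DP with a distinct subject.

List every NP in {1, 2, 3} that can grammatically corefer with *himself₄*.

{3}

*himself* is an anaphor, so Principle A applies: it must be bound in its binding domain.
Binding domain of *himself₄*: the embedded TP, whose subject is Ivan₃.
*Emil₁* c-commands the anaphor but is outside its binding domain → cannot satisfy Principle A.
*Tariq₂* c-commands the anaphor but is outside its binding domain → cannot satisfy Principle A.
*Ivan₃* c-commands the anaphor within its binding domain → licit binder.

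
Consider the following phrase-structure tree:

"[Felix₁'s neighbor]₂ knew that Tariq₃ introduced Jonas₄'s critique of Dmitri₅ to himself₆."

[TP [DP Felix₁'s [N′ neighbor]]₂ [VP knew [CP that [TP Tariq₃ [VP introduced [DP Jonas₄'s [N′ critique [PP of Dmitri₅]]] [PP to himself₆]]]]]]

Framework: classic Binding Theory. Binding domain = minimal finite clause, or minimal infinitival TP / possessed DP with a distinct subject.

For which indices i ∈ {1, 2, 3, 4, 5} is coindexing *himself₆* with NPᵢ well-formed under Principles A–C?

*himself* is an anaphor, so Principle A applies: it must be bound in its binding domain.
Binding domain of *himself₆*: the embedded TP, whose subject is Tariq₃.
*Felix₁* does not c-command the anaphor → cannot bind it.
*[Felix₁'s neighbor]₂* c-commands the anaphor but is outside its binding domain → cannot satisfy Principle A.
*Tariq₃* c-commands the anaphor within its binding domain → licit binder.
*Jonas₄* does not c-command the anaphor → cannot bind it.
*Dmitri₅* does not c-command the anaphor → cannot bind it.

{3}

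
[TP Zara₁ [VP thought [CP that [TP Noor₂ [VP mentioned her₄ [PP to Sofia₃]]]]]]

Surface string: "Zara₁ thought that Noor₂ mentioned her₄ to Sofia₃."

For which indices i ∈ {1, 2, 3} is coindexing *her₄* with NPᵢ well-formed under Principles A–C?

{1}

*her* is a pronoun, so Principle B applies: it must be free in its binding domain.
Binding domain of *her₄*: the embedded TP, whose subject is Noor₂.
*Zara₁* c-commands the pronoun but from outside its binding domain, and is not c-commanded by it → coindexation permitted.
*Noor₂* c-commands the pronoun within its binding domain → coindexation would violate Principle B.
*Sofia₃*: the pronoun c-commands this R-expression → coindexation would violate Principle C on *Sofia₃*.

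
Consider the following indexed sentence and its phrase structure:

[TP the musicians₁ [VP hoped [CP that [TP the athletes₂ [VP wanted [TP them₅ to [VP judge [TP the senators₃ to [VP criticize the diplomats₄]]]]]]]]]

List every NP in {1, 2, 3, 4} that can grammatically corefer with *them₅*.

*them* is a pronoun, so Principle B applies: it must be free in its binding domain.
Binding domain of *them₅*: the embedded TP, whose subject is the athletes₂.
*the musicians₁* c-commands the pronoun but from outside its binding domain, and is not c-commanded by it → coindexation permitted.
*the athletes₂* c-commands the pronoun within its binding domain → coindexation would violate Principle B.
*the senators₃*: the pronoun c-commands this R-expression → coindexation would violate Principle C on *the senators₃*.
*the diplomats₄*: the pronoun c-commands this R-expression → coindexation would violate Principle C on *the diplomats₄*.

{1}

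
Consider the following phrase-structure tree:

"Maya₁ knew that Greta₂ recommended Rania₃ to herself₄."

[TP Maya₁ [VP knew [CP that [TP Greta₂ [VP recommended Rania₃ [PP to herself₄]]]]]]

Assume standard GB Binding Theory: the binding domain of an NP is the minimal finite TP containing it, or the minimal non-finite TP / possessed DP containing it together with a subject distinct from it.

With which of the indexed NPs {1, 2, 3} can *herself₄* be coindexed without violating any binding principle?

{2, 3}

*herself* is an anaphor, so Principle A applies: it must be bound in its binding domain.
Binding domain of *herself₄*: the embedded TP, whose subject is Greta₂.
*Maya₁* c-commands the anaphor but is outside its binding domain → cannot satisfy Principle A.
*Greta₂* c-commands the anaphor within its binding domain → licit binder.
*Rania₃* c-commands the anaphor within its binding domain → licit binder.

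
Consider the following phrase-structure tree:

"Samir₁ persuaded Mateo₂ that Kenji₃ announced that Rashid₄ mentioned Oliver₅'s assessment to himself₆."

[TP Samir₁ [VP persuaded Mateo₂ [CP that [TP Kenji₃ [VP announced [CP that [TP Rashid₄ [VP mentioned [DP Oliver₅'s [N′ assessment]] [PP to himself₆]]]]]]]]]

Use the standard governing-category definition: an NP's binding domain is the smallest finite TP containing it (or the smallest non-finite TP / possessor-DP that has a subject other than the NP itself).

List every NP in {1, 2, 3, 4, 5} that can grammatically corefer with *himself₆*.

*himself* is an anaphor, so Principle A applies: it must be bound in its binding domain.
Binding domain of *himself₆*: the embedded TP, whose subject is Rashid₄.
*Samir₁* c-commands the anaphor but is outside its binding domain → cannot satisfy Principle A.
*Mateo₂* c-commands the anaphor but is outside its binding domain → cannot satisfy Principle A.
*Kenji₃* c-commands the anaphor but is outside its binding domain → cannot satisfy Principle A.
*Rashid₄* c-commands the anaphor within its binding domain → licit binder.
*Oliver₅* does not c-command the anaphor → cannot bind it.

{4}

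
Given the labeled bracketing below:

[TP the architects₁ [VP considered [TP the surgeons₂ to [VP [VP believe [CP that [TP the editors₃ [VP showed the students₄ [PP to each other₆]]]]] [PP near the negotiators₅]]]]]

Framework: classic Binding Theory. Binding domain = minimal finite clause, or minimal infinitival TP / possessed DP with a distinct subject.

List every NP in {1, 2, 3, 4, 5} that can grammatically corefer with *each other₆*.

{3, 4}

*each other* is an anaphor, so Principle A applies: it must be bound in its binding domain.
Binding domain of *each other₆*: the embedded TP, whose subject is the editors₃.
*the architects₁* c-commands the anaphor but is outside its binding domain → cannot satisfy Principle A.
*the surgeons₂* c-commands the anaphor but is outside its binding domain → cannot satisfy Principle A.
*the editors₃* c-commands the anaphor within its binding domain → licit binder.
*the students₄* c-commands the anaphor within its binding domain → licit binder.
*the negotiators₅* does not c-command the anaphor → cannot bind it.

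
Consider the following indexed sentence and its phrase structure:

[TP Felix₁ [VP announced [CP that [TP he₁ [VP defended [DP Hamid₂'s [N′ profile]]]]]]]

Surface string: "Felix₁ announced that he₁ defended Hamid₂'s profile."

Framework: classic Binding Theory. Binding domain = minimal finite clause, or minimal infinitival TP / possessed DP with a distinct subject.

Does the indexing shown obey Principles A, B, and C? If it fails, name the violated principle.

grammatical

The two coindexed NPs are *Felix₁* and *he₁*.
*he₁* is a pronoun; nothing c-commands it within its binding domain (the embedded TP.), so Principle B holds trivially.
*Felix₁* is an R-expression; *he₁* does not c-command it, and no other NP shares its index, so Principle C is satisfied.
All principles are respected.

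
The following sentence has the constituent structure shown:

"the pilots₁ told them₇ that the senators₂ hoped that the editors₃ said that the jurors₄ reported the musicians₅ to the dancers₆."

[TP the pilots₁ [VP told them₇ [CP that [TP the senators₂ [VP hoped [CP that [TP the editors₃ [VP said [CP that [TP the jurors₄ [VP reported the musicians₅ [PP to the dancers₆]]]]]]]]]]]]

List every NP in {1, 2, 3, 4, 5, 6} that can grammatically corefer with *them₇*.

none

*them* is a pronoun, so Principle B applies: it must be free in its binding domain.
Binding domain of *them₇*: the matrix TP, whose subject is the pilots₁.
*the pilots₁* c-commands the pronoun within its binding domain → coindexation would violate Principle B.
*the senators₂*: the pronoun c-commands this R-expression → coindexation would violate Principle C on *the senators₂*.
*the editors₃*: the pronoun c-commands this R-expression → coindexation would violate Principle C on *the editors₃*.
*the jurors₄*: the pronoun c-commands this R-expression → coindexation would violate Principle C on *the jurors₄*.
*the musicians₅*: the pronoun c-commands this R-expression → coindexation would violate Principle C on *the musicians₅*.
*the dancers₆*: the pronoun c-commands this R-expression → coindexation would violate Principle C on *the dancers₆*.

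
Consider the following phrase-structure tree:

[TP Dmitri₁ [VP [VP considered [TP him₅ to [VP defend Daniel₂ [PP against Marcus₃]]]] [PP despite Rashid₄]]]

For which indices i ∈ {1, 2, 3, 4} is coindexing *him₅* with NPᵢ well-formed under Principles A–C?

*him* is a pronoun, so Principle B applies: it must be free in its binding domain.
Binding domain of *him₅*: the matrix TP, whose subject is Dmitri₁.
*Dmitri₁* c-commands the pronoun within its binding domain → coindexation would violate Principle B.
*Daniel₂*: the pronoun c-commands this R-expression → coindexation would violate Principle C on *Daniel₂*.
*Marcus₃*: the pronoun c-commands this R-expression → coindexation would violate Principle C on *Marcus₃*.
*Rashid₄* and the pronoun do not c-command one another → neither Principle B nor Principle C is at stake; coindexation permitted.

{4}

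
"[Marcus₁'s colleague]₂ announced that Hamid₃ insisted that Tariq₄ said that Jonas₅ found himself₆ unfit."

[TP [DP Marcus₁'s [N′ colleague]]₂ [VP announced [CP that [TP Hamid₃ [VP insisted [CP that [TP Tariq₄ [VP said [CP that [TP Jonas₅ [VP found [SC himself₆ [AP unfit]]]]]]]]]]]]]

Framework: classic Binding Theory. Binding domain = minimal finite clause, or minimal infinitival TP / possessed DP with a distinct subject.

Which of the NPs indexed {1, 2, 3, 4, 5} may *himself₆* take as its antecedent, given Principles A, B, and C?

*himself* is an anaphor, so Principle A applies: it must be bound in its binding domain.
Binding domain of *himself₆*: the embedded TP, whose subject is Jonas₅.
*Marcus₁* does not c-command the anaphor → cannot bind it.
*[Marcus₁'s colleague]₂* c-commands the anaphor but is outside its binding domain → cannot satisfy Principle A.
*Hamid₃* c-commands the anaphor but is outside its binding domain → cannot satisfy Principle A.
*Tariq₄* c-commands the anaphor but is outside its binding domain → cannot satisfy Principle A.
*Jonas₅* c-commands the anaphor within its binding domain → licit binder.

{5}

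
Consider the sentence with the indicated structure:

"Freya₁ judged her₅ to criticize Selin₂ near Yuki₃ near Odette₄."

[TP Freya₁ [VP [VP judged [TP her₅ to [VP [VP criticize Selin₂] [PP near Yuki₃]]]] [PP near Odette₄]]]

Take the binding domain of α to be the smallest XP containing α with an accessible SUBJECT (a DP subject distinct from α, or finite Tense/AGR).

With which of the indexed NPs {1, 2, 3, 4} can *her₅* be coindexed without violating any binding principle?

*her* is a pronoun, so Principle B applies: it must be free in its binding domain.
Binding domain of *her₅*: the matrix TP, whose subject is Freya₁.
*Freya₁* c-commands the pronoun within its binding domain → coindexation would violate Principle B.
*Selin₂*: the pronoun c-commands this R-expression → coindexation would violate Principle C on *Selin₂*.
*Yuki₃*: the pronoun c-commands this R-expression → coindexation would violate Principle C on *Yuki₃*.
*Odette₄* and the pronoun do not c-command one another → neither Principle B nor Principle C is at stake; coindexation permitted.

{4}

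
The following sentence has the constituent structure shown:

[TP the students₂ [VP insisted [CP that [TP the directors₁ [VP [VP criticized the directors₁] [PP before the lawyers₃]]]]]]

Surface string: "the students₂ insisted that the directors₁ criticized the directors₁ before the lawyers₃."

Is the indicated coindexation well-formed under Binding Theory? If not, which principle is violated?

The two coindexed NPs are *the directors₁* (the higher occurrence) and *the directors₁* (the lower occurrence).
*the directors₁* (the lower occurrence) is an R-expression. Principle C requires it to be free everywhere.
*the directors₁* (the higher occurrence) c-commands it and carries the same index.
The R-expression is bound → Principle C violation.

Principle C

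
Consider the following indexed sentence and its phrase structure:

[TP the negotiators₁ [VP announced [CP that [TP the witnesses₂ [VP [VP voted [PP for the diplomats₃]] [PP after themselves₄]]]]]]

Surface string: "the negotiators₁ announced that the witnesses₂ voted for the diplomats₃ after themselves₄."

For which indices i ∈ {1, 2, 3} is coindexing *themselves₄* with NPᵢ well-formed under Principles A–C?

*themselves* is an anaphor, so Principle A applies: it must be bound in its binding domain.
Binding domain of *themselves₄*: the embedded TP, whose subject is the witnesses₂.
*the negotiators₁* c-commands the anaphor but is outside its binding domain → cannot satisfy Principle A.
*the witnesses₂* c-commands the anaphor within its binding domain → licit binder.
*the diplomats₃* does not c-command the anaphor → cannot bind it.

{2}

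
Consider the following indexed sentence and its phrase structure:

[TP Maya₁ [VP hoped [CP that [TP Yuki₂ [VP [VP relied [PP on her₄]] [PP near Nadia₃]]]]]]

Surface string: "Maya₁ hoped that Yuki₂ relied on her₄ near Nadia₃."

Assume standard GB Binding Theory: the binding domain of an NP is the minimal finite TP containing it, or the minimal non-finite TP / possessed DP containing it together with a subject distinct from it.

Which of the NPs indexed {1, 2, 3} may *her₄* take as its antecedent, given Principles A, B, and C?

{1, 3}

*her* is a pronoun, so Principle B applies: it must be free in its binding domain.
Binding domain of *her₄*: the embedded TP, whose subject is Yuki₂.
*Maya₁* c-commands the pronoun but from outside its binding domain, and is not c-commanded by it → coindexation permitted.
*Yuki₂* c-commands the pronoun within its binding domain → coindexation would violate Principle B.
*Nadia₃* and the pronoun do not c-command one another → neither Principle B nor Principle C is at stake; coindexation permitted.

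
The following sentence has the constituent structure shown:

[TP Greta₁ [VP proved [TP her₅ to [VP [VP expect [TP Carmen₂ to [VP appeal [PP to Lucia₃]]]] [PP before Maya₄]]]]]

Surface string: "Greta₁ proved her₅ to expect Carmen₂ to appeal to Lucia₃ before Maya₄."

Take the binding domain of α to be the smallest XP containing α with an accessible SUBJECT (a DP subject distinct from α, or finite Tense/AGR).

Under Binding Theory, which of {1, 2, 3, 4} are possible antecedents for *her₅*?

*her* is a pronoun, so Principle B applies: it must be free in its binding domain.
Binding domain of *her₅*: the matrix TP, whose subject is Greta₁.
*Greta₁* c-commands the pronoun within its binding domain → coindexation would violate Principle B.
*Carmen₂*: the pronoun c-commands this R-expression → coindexation would violate Principle C on *Carmen₂*.
*Lucia₃*: the pronoun c-commands this R-expression → coindexation would violate Principle C on *Lucia₃*.
*Maya₄*: the pronoun c-commands this R-expression → coindexation would violate Principle C on *Maya₄*.

none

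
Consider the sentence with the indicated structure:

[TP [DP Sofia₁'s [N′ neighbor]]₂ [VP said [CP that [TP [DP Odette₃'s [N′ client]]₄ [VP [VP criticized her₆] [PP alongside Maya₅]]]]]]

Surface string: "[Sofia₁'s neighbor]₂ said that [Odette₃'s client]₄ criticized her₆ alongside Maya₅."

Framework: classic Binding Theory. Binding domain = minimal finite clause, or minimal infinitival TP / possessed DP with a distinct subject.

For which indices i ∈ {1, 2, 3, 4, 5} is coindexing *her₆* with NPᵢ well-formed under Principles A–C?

*her* is a pronoun, so Principle B applies: it must be free in its binding domain.
Binding domain of *her₆*: the embedded TP, whose subject is [Odette₃'s client]₄.
*Sofia₁* and the pronoun do not c-command one another → neither Principle B nor Principle C is at stake; coindexation permitted.
*[Sofia₁'s neighbor]₂* c-commands the pronoun but from outside its binding domain, and is not c-commanded by it → coindexation permitted.
*Odette₃* and the pronoun do not c-command one another → neither Principle B nor Principle C is at stake; coindexation permitted.
*[Odette₃'s client]₄* c-commands the pronoun within its binding domain → coindexation would violate Principle B.
*Maya₅* and the pronoun do not c-command one another → neither Principle B nor Principle C is at stake; coindexation permitted.

{1, 2, 3, 5}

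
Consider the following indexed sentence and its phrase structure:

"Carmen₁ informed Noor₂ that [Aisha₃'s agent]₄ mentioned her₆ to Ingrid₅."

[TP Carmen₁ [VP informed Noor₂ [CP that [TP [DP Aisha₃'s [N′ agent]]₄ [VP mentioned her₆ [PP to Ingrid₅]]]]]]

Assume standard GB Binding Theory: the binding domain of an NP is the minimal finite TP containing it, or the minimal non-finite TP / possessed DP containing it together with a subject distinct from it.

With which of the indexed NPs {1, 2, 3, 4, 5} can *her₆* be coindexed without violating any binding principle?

*her* is a pronoun, so Principle B applies: it must be free in its binding domain.
Binding domain of *her₆*: the embedded TP, whose subject is [Aisha₃'s agent]₄.
*Carmen₁* c-commands the pronoun but from outside its binding domain, and is not c-commanded by it → coindexation permitted.
*Noor₂* c-commands the pronoun but from outside its binding domain, and is not c-commanded by it → coindexation permitted.
*Aisha₃* and the pronoun do not c-command one another → neither Principle B nor Principle C is at stake; coindexation permitted.
*[Aisha₃'s agent]₄* c-commands the pronoun within its binding domain → coindexation would violate Principle B.
*Ingrid₅*: the pronoun c-commands this R-expression → coindexation would violate Principle C on *Ingrid₅*.

{1, 2, 3}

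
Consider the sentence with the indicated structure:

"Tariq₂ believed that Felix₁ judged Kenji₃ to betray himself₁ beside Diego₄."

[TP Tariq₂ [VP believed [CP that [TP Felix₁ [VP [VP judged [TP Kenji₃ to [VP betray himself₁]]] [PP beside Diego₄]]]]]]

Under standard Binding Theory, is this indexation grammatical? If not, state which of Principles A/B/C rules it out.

The two coindexed NPs are *Felix₁* and *himself₁*.
*himself₁* is an anaphor. Principle A requires it to be bound within its binding domain — the embedded TP, whose subject is Kenji₃.
Within that domain it is c-commanded by *Kenji₃*, which does not share its index.
*Felix₁* does c-command the anaphor, but from outside its binding domain.
The anaphor is unbound in its domain → Principle A violation.

Principle A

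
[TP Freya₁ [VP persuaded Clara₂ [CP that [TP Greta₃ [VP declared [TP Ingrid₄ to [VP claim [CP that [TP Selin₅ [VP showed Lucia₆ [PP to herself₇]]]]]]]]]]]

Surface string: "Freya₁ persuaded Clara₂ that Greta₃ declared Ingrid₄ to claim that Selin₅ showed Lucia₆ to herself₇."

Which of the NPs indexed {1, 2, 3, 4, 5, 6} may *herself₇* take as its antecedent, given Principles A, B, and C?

{5, 6}

*herself* is an anaphor, so Principle A applies: it must be bound in its binding domain.
Binding domain of *herself₇*: the embedded TP, whose subject is Selin₅.
*Freya₁* c-commands the anaphor but is outside its binding domain → cannot satisfy Principle A.
*Clara₂* c-commands the anaphor but is outside its binding domain → cannot satisfy Principle A.
*Greta₃* c-commands the anaphor but is outside its binding domain → cannot satisfy Principle A.
*Ingrid₄* c-commands the anaphor but is outside its binding domain → cannot satisfy Principle A.
*Selin₅* c-commands the anaphor within its binding domain → licit binder.
*Lucia₆* c-commands the anaphor within its binding domain → licit binder.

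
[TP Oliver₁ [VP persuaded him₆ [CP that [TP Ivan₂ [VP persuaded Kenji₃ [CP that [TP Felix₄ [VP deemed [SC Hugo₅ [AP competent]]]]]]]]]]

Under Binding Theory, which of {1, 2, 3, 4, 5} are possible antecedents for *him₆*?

none

*him* is a pronoun, so Principle B applies: it must be free in its binding domain.
Binding domain of *him₆*: the matrix TP, whose subject is Oliver₁.
*Oliver₁* c-commands the pronoun within its binding domain → coindexation would violate Principle B.
*Ivan₂*: the pronoun c-commands this R-expression → coindexation would violate Principle C on *Ivan₂*.
*Kenji₃*: the pronoun c-commands this R-expression → coindexation would violate Principle C on *Kenji₃*.
*Felix₄*: the pronoun c-commands this R-expression → coindexation would violate Principle C on *Felix₄*.
*Hugo₅*: the pronoun c-commands this R-expression → coindexation would violate Principle C on *Hugo₅*.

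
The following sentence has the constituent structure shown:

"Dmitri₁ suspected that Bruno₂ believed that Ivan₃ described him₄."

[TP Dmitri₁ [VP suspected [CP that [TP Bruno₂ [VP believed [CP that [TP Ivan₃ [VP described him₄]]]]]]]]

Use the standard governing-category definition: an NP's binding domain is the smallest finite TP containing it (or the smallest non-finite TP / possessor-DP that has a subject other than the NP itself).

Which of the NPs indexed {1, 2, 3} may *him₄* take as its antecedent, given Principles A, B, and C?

{1, 2}

*him* is a pronoun, so Principle B applies: it must be free in its binding domain.
Binding domain of *him₄*: the embedded TP, whose subject is Ivan₃.
*Dmitri₁* c-commands the pronoun but from outside its binding domain, and is not c-commanded by it → coindexation permitted.
*Bruno₂* c-commands the pronoun but from outside its binding domain, and is not c-commanded by it → coindexation permitted.
*Ivan₃* c-commands the pronoun within its binding domain → coindexation would violate Principle B.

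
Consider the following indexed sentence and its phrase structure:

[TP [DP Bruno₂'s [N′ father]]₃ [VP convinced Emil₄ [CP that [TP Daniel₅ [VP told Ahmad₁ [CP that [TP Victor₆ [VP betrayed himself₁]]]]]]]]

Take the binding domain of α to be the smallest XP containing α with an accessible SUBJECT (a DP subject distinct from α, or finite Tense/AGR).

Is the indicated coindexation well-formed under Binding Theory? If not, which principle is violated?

Principle A

The two coindexed NPs are *Ahmad₁* and *himself₁*.
*himself₁* is an anaphor. Principle A requires it to be bound within its binding domain — the embedded TP, whose subject is Victor₆.
Within that domain it is c-commanded by *Victor₆*, which does not share its index.
*Ahmad₁* does c-command the anaphor, but from outside its binding domain.
The anaphor is unbound in its domain → Principle A violation.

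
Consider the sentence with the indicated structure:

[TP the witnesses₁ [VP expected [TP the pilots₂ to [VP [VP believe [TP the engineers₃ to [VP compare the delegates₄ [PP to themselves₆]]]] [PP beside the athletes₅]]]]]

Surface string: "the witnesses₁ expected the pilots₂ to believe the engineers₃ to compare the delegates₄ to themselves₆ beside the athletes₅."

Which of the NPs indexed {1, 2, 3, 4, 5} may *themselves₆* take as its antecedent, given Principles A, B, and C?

{3, 4}

*themselves* is an anaphor, so Principle A applies: it must be bound in its binding domain.
Binding domain of *themselves₆*: the embedded TP, whose subject is the engineers₃.
*the witnesses₁* c-commands the anaphor but is outside its binding domain → cannot satisfy Principle A.
*the pilots₂* c-commands the anaphor but is outside its binding domain → cannot satisfy Principle A.
*the engineers₃* c-commands the anaphor within its binding domain → licit binder.
*the delegates₄* c-commands the anaphor within its binding domain → licit binder.
*the athletes₅* does not c-command the anaphor → cannot bind it.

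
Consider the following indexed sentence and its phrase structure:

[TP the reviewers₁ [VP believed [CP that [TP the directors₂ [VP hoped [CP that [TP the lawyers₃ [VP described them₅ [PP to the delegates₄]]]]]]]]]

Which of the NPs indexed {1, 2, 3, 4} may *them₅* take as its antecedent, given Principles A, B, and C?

*them* is a pronoun, so Principle B applies: it must be free in its binding domain.
Binding domain of *them₅*: the embedded TP, whose subject is the lawyers₃.
*the reviewers₁* c-commands the pronoun but from outside its binding domain, and is not c-commanded by it → coindexation permitted.
*the directors₂* c-commands the pronoun but from outside its binding domain, and is not c-commanded by it → coindexation permitted.
*the lawyers₃* c-commands the pronoun within its binding domain → coindexation would violate Principle B.
*the delegates₄*: the pronoun c-commands this R-expression → coindexation would violate Principle C on *the delegates₄*.

{1, 2}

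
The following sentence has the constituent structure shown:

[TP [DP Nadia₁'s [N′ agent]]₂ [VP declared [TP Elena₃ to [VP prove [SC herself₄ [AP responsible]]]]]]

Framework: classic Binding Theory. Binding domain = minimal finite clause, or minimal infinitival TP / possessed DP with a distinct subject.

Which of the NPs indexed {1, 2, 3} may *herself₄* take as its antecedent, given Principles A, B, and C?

*herself* is an anaphor, so Principle A applies: it must be bound in its binding domain.
Binding domain of *herself₄*: the embedded TP, whose subject is Elena₃.
*Nadia₁* does not c-command the anaphor → cannot bind it.
*[Nadia₁'s agent]₂* c-commands the anaphor but is outside its binding domain → cannot satisfy Principle A.
*Elena₃* c-commands the anaphor within its binding domain → licit binder.

{3}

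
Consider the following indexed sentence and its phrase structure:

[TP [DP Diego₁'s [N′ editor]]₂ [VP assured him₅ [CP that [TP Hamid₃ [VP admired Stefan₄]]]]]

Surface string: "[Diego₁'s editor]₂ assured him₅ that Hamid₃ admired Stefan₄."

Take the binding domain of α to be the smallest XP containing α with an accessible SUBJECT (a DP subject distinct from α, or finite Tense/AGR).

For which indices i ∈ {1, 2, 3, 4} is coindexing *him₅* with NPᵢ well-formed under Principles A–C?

*him* is a pronoun, so Principle B applies: it must be free in its binding domain.
Binding domain of *him₅*: the matrix TP, whose subject is [Diego₁'s editor]₂.
*Diego₁* and the pronoun do not c-command one another → neither Principle B nor Principle C is at stake; coindexation permitted.
*[Diego₁'s editor]₂* c-commands the pronoun within its binding domain → coindexation would violate Principle B.
*Hamid₃*: the pronoun c-commands this R-expression → coindexation would violate Principle C on *Hamid₃*.
*Stefan₄*: the pronoun c-commands this R-expression → coindexation would violate Principle C on *Stefan₄*.

{1}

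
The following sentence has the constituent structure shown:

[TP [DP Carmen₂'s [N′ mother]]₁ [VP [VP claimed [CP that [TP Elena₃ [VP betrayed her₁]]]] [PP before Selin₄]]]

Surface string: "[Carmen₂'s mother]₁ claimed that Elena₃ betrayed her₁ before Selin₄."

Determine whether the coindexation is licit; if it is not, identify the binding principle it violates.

The two coindexed NPs are *[Carmen₂'s mother]₁* and *her₁*.
*her₁* is a pronoun; its binding domain is the embedded TP, whose subject is Elena₃. Within that domain it is c-commanded only by *Elena₃*, which carries a different index — the pronoun is free locally, so Principle B holds.
*[Carmen₂'s mother]₁* is an R-expression; *her₁* does not c-command it, and no other NP shares its index, so Principle C is satisfied.
All principles are respected.

grammatical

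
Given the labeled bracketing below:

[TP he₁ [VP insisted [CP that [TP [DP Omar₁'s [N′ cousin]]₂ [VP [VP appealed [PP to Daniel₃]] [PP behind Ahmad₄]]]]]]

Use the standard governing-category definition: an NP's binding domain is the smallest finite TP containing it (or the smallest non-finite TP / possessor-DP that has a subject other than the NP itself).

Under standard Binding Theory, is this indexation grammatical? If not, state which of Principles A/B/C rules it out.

The two coindexed NPs are *he₁* and *Omar₁*.
*Omar₁* is an R-expression. Principle C requires it to be free everywhere.
*he₁* c-commands it and carries the same index.
The R-expression is bound → Principle C violation.

Principle C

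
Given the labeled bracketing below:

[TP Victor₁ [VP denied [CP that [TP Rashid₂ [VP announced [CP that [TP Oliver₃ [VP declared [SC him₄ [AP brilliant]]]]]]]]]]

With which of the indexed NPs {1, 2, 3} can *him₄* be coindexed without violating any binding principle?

{1, 2}

*him* is a pronoun, so Principle B applies: it must be free in its binding domain.
Binding domain of *him₄*: the embedded TP, whose subject is Oliver₃.
*Victor₁* c-commands the pronoun but from outside its binding domain, and is not c-commanded by it → coindexation permitted.
*Rashid₂* c-commands the pronoun but from outside its binding domain, and is not c-commanded by it → coindexation permitted.
*Oliver₃* c-commands the pronoun within its binding domain → coindexation would violate Principle B.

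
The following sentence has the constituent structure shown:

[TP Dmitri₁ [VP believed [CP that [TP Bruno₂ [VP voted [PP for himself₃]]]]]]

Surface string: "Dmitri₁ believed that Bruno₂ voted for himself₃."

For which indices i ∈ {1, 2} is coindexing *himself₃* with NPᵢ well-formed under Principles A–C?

{2}

*himself* is an anaphor, so Principle A applies: it must be bound in its binding domain.
Binding domain of *himself₃*: the embedded TP, whose subject is Bruno₂.
*Dmitri₁* c-commands the anaphor but is outside its binding domain → cannot satisfy Principle A.
*Bruno₂* c-commands the anaphor within its binding domain → licit binder.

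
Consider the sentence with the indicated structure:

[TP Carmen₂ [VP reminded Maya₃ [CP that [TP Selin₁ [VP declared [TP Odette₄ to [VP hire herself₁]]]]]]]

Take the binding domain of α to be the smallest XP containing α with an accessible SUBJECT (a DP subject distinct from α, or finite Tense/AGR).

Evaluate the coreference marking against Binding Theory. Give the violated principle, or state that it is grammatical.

Principle A

The two coindexed NPs are *Selin₁* and *herself₁*.
*herself₁* is an anaphor. Principle A requires it to be bound within its binding domain — the embedded TP, whose subject is Odette₄.
Within that domain it is c-commanded by *Odette₄*, which does not share its index.
*Selin₁* does c-command the anaphor, but from outside its binding domain.
The anaphor is unbound in its domain → Principle A violation.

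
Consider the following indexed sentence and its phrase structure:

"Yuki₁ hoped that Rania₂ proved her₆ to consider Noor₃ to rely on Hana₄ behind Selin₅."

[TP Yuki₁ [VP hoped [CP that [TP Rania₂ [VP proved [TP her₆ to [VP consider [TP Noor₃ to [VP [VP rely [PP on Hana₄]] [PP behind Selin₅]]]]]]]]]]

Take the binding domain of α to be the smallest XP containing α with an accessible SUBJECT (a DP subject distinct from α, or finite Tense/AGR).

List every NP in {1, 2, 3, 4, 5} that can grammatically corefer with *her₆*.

{1}

*her* is a pronoun, so Principle B applies: it must be free in its binding domain.
Binding domain of *her₆*: the embedded TP, whose subject is Rania₂.
*Yuki₁* c-commands the pronoun but from outside its binding domain, and is not c-commanded by it → coindexation permitted.
*Rania₂* c-commands the pronoun within its binding domain → coindexation would violate Principle B.
*Noor₃*: the pronoun c-commands this R-expression → coindexation would violate Principle C on *Noor₃*.
*Hana₄*: the pronoun c-commands this R-expression → coindexation would violate Principle C on *Hana₄*.
*Selin₅*: the pronoun c-commands this R-expression → coindexation would violate Principle C on *Selin₅*.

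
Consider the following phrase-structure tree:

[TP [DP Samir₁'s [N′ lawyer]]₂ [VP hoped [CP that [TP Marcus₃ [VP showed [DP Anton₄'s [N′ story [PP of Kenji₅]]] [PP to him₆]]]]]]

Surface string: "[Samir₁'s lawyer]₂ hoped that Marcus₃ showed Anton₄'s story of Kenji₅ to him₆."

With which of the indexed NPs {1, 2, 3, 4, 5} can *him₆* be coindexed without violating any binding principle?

*him* is a pronoun, so Principle B applies: it must be free in its binding domain.
Binding domain of *him₆*: the embedded TP, whose subject is Marcus₃.
*Samir₁* and the pronoun do not c-command one another → neither Principle B nor Principle C is at stake; coindexation permitted.
*[Samir₁'s lawyer]₂* c-commands the pronoun but from outside its binding domain, and is not c-commanded by it → coindexation permitted.
*Marcus₃* c-commands the pronoun within its binding domain → coindexation would violate Principle B.
*Anton₄* and the pronoun do not c-command one another → neither Principle B nor Principle C is at stake; coindexation permitted.
*Kenji₅* and the pronoun do not c-command one another → neither Principle B nor Principle C is at stake; coindexation permitted.

{1, 2, 4, 5}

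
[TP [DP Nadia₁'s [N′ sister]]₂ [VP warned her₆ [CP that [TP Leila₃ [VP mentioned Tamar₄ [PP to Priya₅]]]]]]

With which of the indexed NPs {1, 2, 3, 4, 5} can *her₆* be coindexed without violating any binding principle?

{1}

*her* is a pronoun, so Principle B applies: it must be free in its binding domain.
Binding domain of *her₆*: the matrix TP, whose subject is [Nadia₁'s sister]₂.
*Nadia₁* and the pronoun do not c-command one another → neither Principle B nor Principle C is at stake; coindexation permitted.
*[Nadia₁'s sister]₂* c-commands the pronoun within its binding domain → coindexation would violate Principle B.
*Leila₃*: the pronoun c-commands this R-expression → coindexation would violate Principle C on *Leila₃*.
*Tamar₄*: the pronoun c-commands this R-expression → coindexation would violate Principle C on *Tamar₄*.
*Priya₅*: the pronoun c-commands this R-expression → coindexation would violate Principle C on *Priya₅*.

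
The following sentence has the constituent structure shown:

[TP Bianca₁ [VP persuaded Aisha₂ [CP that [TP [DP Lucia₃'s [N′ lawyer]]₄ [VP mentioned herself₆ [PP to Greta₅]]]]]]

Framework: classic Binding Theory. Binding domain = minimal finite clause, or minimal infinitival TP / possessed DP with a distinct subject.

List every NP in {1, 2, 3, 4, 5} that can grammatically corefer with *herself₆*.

*herself* is an anaphor, so Principle A applies: it must be bound in its binding domain.
Binding domain of *herself₆*: the embedded TP, whose subject is [Lucia₃'s lawyer]₄.
*Bianca₁* c-commands the anaphor but is outside its binding domain → cannot satisfy Principle A.
*Aisha₂* c-commands the anaphor but is outside its binding domain → cannot satisfy Principle A.
*Lucia₃* does not c-command the anaphor → cannot bind it.
*[Lucia₃'s lawyer]₄* c-commands the anaphor within its binding domain → licit binder.
*Greta₅* does not c-command the anaphor → cannot bind it.

{4}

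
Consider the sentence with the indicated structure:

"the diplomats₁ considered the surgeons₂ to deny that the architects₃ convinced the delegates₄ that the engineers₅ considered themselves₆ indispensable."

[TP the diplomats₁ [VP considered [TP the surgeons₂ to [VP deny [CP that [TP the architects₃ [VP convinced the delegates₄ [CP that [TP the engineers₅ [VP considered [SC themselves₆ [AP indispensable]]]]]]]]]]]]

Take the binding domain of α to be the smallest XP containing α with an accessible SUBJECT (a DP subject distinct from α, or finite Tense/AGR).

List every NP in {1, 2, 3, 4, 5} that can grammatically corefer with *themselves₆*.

*themselves* is an anaphor, so Principle A applies: it must be bound in its binding domain.
Binding domain of *themselves₆*: the embedded TP, whose subject is the engineers₅.
*the diplomats₁* c-commands the anaphor but is outside its binding domain → cannot satisfy Principle A.
*the surgeons₂* c-commands the anaphor but is outside its binding domain → cannot satisfy Principle A.
*the architects₃* c-commands the anaphor but is outside its binding domain → cannot satisfy Principle A.
*the delegates₄* c-commands the anaphor but is outside its binding domain → cannot satisfy Principle A.
*the engineers₅* c-commands the anaphor within its binding domain → licit binder.

{5}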